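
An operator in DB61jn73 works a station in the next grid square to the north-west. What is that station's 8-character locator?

DB61jn64

Longitude extended square 7; −1 → 6.
Latitude extended square 3; +1 → 4.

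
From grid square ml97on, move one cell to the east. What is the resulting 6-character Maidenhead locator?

ML97pn

Longitude subsquare o = 14; +1 → 15 = p.
The latitude characters are unchanged.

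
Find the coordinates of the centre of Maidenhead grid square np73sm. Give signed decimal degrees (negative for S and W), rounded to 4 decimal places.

63.5208, 95.5417

Field N=13, P=15: +13·20° lon, +15·10° lat → SW at lon 80°, lat 60°.
Square 7, 3: +7·2° lon, +3·1° lat → SW at lon 94°, lat 63°.
Subsquare s=18, m=12: +18·0.0833333° lon, +12·0.0416667° lat → SW at lon 95.5°, lat 63.5°.
Cell spans 0.0833333° lon × 0.0416667° lat. Centre is SW corner plus half of each.
latitude 63.5208, longitude 95.5417.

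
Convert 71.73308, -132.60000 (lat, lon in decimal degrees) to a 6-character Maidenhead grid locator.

CQ31qr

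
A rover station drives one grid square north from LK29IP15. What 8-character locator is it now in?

LK29ip16

Latitude extended square 5; +1 → 6.
The longitude characters are unchanged.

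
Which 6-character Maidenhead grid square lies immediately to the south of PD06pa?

PD05px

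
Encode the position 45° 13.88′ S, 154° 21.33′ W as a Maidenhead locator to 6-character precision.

Add 180° to longitude and 90° to latitude: 25.6445, 44.7687.
Field: 25.6445/20 → 1 → B, 44.7687/10 → 4 → E; chars BE.
Square: 5.6445/2 → 2, 4.7687/1 → 4; chars 24.
Subsquare: 1.6445/0.0833333 → 19 → t, 0.7687/0.0416667 → 18 → s; chars ts.

BE24ts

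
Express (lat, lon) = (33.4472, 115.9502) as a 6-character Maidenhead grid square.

Add 180° to longitude and 90° to latitude: 295.9502, 123.4472.
Field: 295.9502/20 → 14 → O, 123.4472/10 → 12 → M; chars OM.
Square: 15.9502/2 → 7, 3.4472/1 → 3; chars 73.
Subsquare: 1.9502/0.0833333 → 23 → x, 0.4472/0.0416667 → 10 → k; chars xk.

OM73xk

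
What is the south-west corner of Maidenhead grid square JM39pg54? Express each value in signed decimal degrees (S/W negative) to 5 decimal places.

39.26667, 7.29167

Field J=9, M=12: +9·20° lon, +12·10° lat → SW at lon 0°, lat 30°.
Square 3, 9: +3·2° lon, +9·1° lat → SW at lon 6°, lat 39°.
Subsquare p=15, g=6: +15·0.0833333° lon, +6·0.0416667° lat → SW at lon 7.25°, lat 39.25°.
Extended square 5, 4: +5·0.00833333° lon, +4·0.00416667° lat → SW at lon 7.29167°, lat 39.2667°.
latitude 39.26667, longitude 7.29167.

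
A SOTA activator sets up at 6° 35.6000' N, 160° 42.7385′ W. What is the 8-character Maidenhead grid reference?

AJ96po42

Shift to the Maidenhead origin (180°W, 90°S): lon 19.28769, lat 96.59333.
Field (20°×10°, letters A–R): lon ⌊19.28769/20⌋ = 0 → A; lat ⌊96.59333/10⌋ = 9 → J.
Square (2°×1°, digits 0–9): lon ⌊19.28769/2⌋ = 9; lat ⌊6.59333/1⌋ = 6.
Subsquare (5′×2.5′, letters a–x): lon ⌊1.28769/0.0833333⌋ = 15 → p; lat ⌊0.59333/0.0416667⌋ = 14 → o.
Extended square (30″×15″, digits 0–9): lon ⌊0.03769/0.00833333⌋ = 4; lat ⌊0.01000/0.00416667⌋ = 2.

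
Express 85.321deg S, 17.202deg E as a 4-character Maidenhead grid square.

JA84

Offset from 180°W / 90°S: lon 197.20°, lat 4.68°.
Field: 197.20/20 → 9 → J, 4.68/10 → 0 → A; chars JA.
Square: 17.20/2 → 8, 4.68/1 → 4; chars 84.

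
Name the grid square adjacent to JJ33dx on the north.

JJ34da

Latitude subsquare x = 23; +1 → 24, wraps to 0 = a, carry into square.
Latitude square 3; +1 → 4.
The longitude characters are unchanged.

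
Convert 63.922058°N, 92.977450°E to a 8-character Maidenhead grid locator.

NP63lw71

Shift to the Maidenhead origin (180°W, 90°S): lon 272.97745, lat 153.92206.
Field: lon ⌊272.97745/20⌋ = 13 → N; lat ⌊153.92206/10⌋ = 15 → P.
Square: lon ⌊12.97745/2⌋ = 6; lat ⌊3.92206/1⌋ = 3.
Subsquare: lon ⌊0.97745/0.0833333⌋ = 11 → l; lat ⌊0.92206/0.0416667⌋ = 22 → w.
Extended square: lon ⌊0.06078/0.00833333⌋ = 7; lat ⌊0.00539/0.00416667⌋ = 1.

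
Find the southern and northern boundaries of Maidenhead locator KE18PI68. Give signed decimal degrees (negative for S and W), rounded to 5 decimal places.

Field K=10, E=4: +10·20° lon, +4·10° lat → SW at lon 20°, lat -50°.
Square 1, 8: +1·2° lon, +8·1° lat → SW at lon 22°, lat -42°.
Subsquare p=15, i=8: +15·0.0833333° lon, +8·0.0416667° lat → SW at lon 23.25°, lat -41.6667°.
Extended square 6, 8: +6·0.00833333° lon, +8·0.00416667° lat → SW at lon 23.3°, lat -41.6333°.
Cell spans 0.00833333° lon × 0.00416667° lat.
south -41.63333, north -41.62917.

-41.63333, -41.62917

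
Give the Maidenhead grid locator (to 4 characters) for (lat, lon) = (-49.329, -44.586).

Shift to the Maidenhead origin (180°W, 90°S): lon 135.41, lat 40.67.
Field: lon ⌊135.41/20⌋ = 6 → G; lat ⌊40.67/10⌋ = 4 → E.
Square: lon ⌊15.41/2⌋ = 7; lat ⌊0.67/1⌋ = 0.

GE70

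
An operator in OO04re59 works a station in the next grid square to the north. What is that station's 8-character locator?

OO04rf50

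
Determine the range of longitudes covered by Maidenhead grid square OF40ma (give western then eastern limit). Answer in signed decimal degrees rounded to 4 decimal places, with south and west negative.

109.0000, 109.0833

Field O=14, F=5: +14·20° lon, +5·10° lat → SW at lon 100°, lat -40°.
Square 4, 0: +4·2° lon, +0·1° lat → SW at lon 108°, lat -40°.
Subsquare m=12, a=0: +12·0.0833333° lon, +0·0.0416667° lat → SW at lon 109°, lat -40°.
Cell spans 0.0833333° lon × 0.0416667° lat.
west 109.0000, east 109.0833.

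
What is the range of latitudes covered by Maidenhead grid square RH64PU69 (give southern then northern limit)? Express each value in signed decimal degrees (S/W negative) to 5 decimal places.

Field R=17, H=7: +17·20° lon, +7·10° lat → SW at lon 160°, lat -20°.
Square 6, 4: +6·2° lon, +4·1° lat → SW at lon 172°, lat -16°.
Subsquare p=15, u=20: +15·0.0833333° lon, +20·0.0416667° lat → SW at lon 173.25°, lat -15.1667°.
Extended square 6, 9: +6·0.00833333° lon, +9·0.00416667° lat → SW at lon 173.3°, lat -15.1292°.
Cell spans 0.00833333° lon × 0.00416667° lat.
south -15.12917, north -15.12500.

-15.12917, -15.12500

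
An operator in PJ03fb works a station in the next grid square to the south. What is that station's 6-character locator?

PJ03fa

Latitude subsquare b = 1; −1 → 0 = a.
The longitude characters are unchanged.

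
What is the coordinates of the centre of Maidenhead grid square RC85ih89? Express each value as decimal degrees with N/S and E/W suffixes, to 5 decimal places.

64.66875° S, 176.73750° E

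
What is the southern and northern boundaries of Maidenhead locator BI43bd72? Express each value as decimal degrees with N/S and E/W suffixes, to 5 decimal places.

Field B=1, I=8: +1·20° lon, +8·10° lat → SW at lon -160°, lat -10°.
Square 4, 3: +4·2° lon, +3·1° lat → SW at lon -152°, lat -7°.
Subsquare b=1, d=3: +1·0.0833333° lon, +3·0.0416667° lat → SW at lon -151.917°, lat -6.875°.
Extended square 7, 2: +7·0.00833333° lon, +2·0.00416667° lat → SW at lon -151.858°, lat -6.86667°.
Cell spans 0.00833333° lon × 0.00416667° lat.
south 6.86667° S, north 6.86250° S.

6.86667° S, 6.86250° S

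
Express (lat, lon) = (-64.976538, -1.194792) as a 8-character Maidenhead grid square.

Shift to the Maidenhead origin (180°W, 90°S): lon 178.80521, lat 25.02346.
Field: 178.80521/20 → 8 → I, 25.02346/10 → 2 → C; chars IC.
Square: 18.80521/2 → 9, 5.02346/1 → 5; chars 95.
Subsquare: 0.80521/0.0833333 → 9 → j, 0.02346/0.0416667 → 0 → a; chars ja.
Extended square: 0.05521/0.00833333 → 6, 0.02346/0.00416667 → 5; chars 65.

IC95ja65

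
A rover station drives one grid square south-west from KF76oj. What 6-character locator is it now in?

KF76ni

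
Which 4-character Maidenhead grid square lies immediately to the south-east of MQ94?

Longitude square 9; +1 → 10, wraps to 0, carry into field.
Longitude field M = 12; +1 → 13 = N.
Latitude square 4; −1 → 3.

NQ03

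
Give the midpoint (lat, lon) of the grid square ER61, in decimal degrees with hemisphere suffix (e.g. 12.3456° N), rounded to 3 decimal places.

81.500° N, 87.000° W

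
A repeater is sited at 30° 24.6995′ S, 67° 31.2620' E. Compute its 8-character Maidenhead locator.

MF39so21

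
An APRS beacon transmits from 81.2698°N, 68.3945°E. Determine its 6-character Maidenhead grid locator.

MR41eg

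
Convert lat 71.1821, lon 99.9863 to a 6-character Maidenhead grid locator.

NQ91xe

Offset from 180°W / 90°S: lon 279.9863°, lat 161.1821°.
Field: 279.9863/20 → 13 → N, 161.1821/10 → 16 → Q; chars NQ.
Square: 19.9863/2 → 9, 1.1821/1 → 1; chars 91.
Subsquare: 1.9863/0.0833333 → 23 → x, 0.1821/0.0416667 → 4 → e; chars xe.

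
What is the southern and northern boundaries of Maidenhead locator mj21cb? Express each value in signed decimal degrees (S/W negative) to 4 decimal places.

1.0417, 1.0833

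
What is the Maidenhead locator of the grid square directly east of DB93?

Longitude square 9; +1 → 10, wraps to 0, carry into field.
Longitude field D = 3; +1 → 4 = E.
The latitude characters are unchanged.

EB03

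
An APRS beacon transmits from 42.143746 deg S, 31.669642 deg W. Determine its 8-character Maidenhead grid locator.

HE47du95

Shift to the Maidenhead origin (180°W, 90°S): lon 148.33036, lat 47.85625.
Field: 148.33036/20 → 7 → H, 47.85625/10 → 4 → E; chars HE.
Square: 8.33036/2 → 4, 7.85625/1 → 7; chars 47.
Subsquare: 0.33036/0.0833333 → 3 → d, 0.85625/0.0416667 → 20 → u; chars du.
Extended square: 0.08036/0.00833333 → 9, 0.02292/0.00416667 → 5; chars 95.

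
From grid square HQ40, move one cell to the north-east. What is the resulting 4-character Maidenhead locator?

Longitude square 4; +1 → 5.
Latitude square 0; +1 → 1.

HQ51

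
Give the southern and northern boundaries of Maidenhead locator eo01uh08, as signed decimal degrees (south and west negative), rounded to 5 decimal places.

51.32500, 51.32917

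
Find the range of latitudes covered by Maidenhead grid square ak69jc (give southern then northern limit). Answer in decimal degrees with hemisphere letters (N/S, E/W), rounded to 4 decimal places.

19.0833° N, 19.1250° N

Field A=0, K=10: +0·20° lon, +10·10° lat → SW at lon -180°, lat 10°.
Square 6, 9: +6·2° lon, +9·1° lat → SW at lon -168°, lat 19°.
Subsquare j=9, c=2: +9·0.0833333° lon, +2·0.0416667° lat → SW at lon -167.25°, lat 19.0833°.
Cell spans 0.0833333° lon × 0.0416667° lat.
south 19.0833° N, north 19.1250° N.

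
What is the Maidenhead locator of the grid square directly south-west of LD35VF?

LD35ue

Longitude subsquare v = 21; −1 → 20 = u.
Latitude subsquare f = 5; −1 → 4 = e.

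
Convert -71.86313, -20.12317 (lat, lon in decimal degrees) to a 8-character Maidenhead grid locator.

HB98wd52

Add 180° to longitude and 90° to latitude: 159.87683, 18.13687.
Field: 159.87683/20 → 7 → H, 18.13687/10 → 1 → B; chars HB.
Square: 19.87683/2 → 9, 8.13687/1 → 8; chars 98.
Subsquare: 1.87683/0.0833333 → 22 → w, 0.13687/0.0416667 → 3 → d; chars wd.
Extended square: 0.04350/0.00833333 → 5, 0.01187/0.00416667 → 2; chars 52.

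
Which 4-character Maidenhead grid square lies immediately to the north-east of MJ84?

MJ95

Longitude square 8; +1 → 9.
Latitude square 4; +1 → 5.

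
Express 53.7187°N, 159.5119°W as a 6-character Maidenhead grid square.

Add 180° to longitude and 90° to latitude: 20.4881, 143.7187.
Field: lon ⌊20.4881/20⌋ = 1 → B; lat ⌊143.7187/10⌋ = 14 → O.
Square: lon ⌊0.4881/2⌋ = 0; lat ⌊3.7187/1⌋ = 3.
Subsquare: lon ⌊0.4881/0.0833333⌋ = 5 → f; lat ⌊0.7187/0.0416667⌋ = 17 → r.

BO03fr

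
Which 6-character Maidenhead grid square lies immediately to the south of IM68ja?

IM67jx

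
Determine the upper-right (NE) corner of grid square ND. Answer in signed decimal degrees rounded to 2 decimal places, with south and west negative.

Field N=13, D=3: +13·20° lon, +3·10° lat → SW at lon 80°, lat -60°.
Cell spans 20° lon × 10° lat. NE corner is SW corner plus one full cell.
latitude -50.00, longitude 100.00.

-50.00, 100.00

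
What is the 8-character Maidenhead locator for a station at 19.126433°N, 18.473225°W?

IK09sd30

Shift to the Maidenhead origin (180°W, 90°S): lon 161.52677, lat 109.12643.
Field: 161.52677/20 → 8 → I, 109.12643/10 → 10 → K; chars IK.
Square: 1.52677/2 → 0, 9.12643/1 → 9; chars 09.
Subsquare: 1.52677/0.0833333 → 18 → s, 0.12643/0.0416667 → 3 → d; chars sd.
Extended square: 0.02677/0.00833333 → 3, 0.00143/0.00416667 → 0; chars 30.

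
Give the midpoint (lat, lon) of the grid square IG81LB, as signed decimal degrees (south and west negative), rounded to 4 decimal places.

-28.9375, -3.0417

Field I=8, G=6: +8·20° lon, +6·10° lat → SW at lon -20°, lat -30°.
Square 8, 1: +8·2° lon, +1·1° lat → SW at lon -4°, lat -29°.
Subsquare l=11, b=1: +11·0.0833333° lon, +1·0.0416667° lat → SW at lon -3.08333°, lat -28.9583°.
Cell spans 0.0833333° lon × 0.0416667° lat. Centre is SW corner plus half of each.
latitude -28.9375, longitude -3.0417.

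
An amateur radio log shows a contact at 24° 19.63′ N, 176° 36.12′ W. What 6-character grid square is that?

Shift to the Maidenhead origin (180°W, 90°S): lon 3.3980, lat 114.3272.
Field: 3.3980/20 → 0 → A, 114.3272/10 → 11 → L; chars AL.
Square: 3.3980/2 → 1, 4.3272/1 → 4; chars 14.
Subsquare: 1.3980/0.0833333 → 16 → q, 0.3272/0.0416667 → 7 → h; chars qh.

AL14qh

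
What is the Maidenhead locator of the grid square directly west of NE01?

Longitude square 0; −1 → -1, wraps to 9, carry into field.
Longitude field N = 13; −1 → 12 = M.
The latitude characters are unchanged.

ME91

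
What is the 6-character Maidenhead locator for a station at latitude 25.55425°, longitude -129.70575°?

CL55dn

Shift to the Maidenhead origin (180°W, 90°S): lon 50.2943, lat 115.5542.
Field (20°×10°, letters A–R): lon ⌊50.2943/20⌋ = 2 → C; lat ⌊115.5542/10⌋ = 11 → L.
Square (2°×1°, digits 0–9): lon ⌊10.2943/2⌋ = 5; lat ⌊5.5542/1⌋ = 5.
Subsquare (5′×2.5′, letters a–x): lon ⌊0.2943/0.0833333⌋ = 3 → d; lat ⌊0.5542/0.0416667⌋ = 13 → n.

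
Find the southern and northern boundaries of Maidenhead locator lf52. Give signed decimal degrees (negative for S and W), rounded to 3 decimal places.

-38.000, -37.000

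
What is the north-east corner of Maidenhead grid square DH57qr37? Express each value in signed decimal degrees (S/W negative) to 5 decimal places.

-12.25833, -108.63333

Field D=3, H=7: +3·20° lon, +7·10° lat → SW at lon -120°, lat -20°.
Square 5, 7: +5·2° lon, +7·1° lat → SW at lon -110°, lat -13°.
Subsquare q=16, r=17: +16·0.0833333° lon, +17·0.0416667° lat → SW at lon -108.667°, lat -12.2917°.
Extended square 3, 7: +3·0.00833333° lon, +7·0.00416667° lat → SW at lon -108.642°, lat -12.2625°.
Cell spans 0.00833333° lon × 0.00416667° lat. NE corner is SW corner plus one full cell.
latitude -12.25833, longitude -108.63333.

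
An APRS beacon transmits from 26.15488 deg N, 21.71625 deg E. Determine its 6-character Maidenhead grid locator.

KL06ud

Offset from 180°W / 90°S: lon 201.7163°, lat 116.1549°.
Field (20°×10°, letters A–R): lon ⌊201.7163/20⌋ = 10 → K; lat ⌊116.1549/10⌋ = 11 → L.
Square (2°×1°, digits 0–9): lon ⌊1.7163/2⌋ = 0; lat ⌊6.1549/1⌋ = 6.
Subsquare (5′×2.5′, letters a–x): lon ⌊1.7163/0.0833333⌋ = 20 → u; lat ⌊0.1549/0.0416667⌋ = 3 → d.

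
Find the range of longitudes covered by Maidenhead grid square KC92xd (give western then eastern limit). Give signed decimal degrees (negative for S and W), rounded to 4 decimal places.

Field K=10, C=2: +10·20° lon, +2·10° lat → SW at lon 20°, lat -70°.
Square 9, 2: +9·2° lon, +2·1° lat → SW at lon 38°, lat -68°.
Subsquare x=23, d=3: +23·0.0833333° lon, +3·0.0416667° lat → SW at lon 39.9167°, lat -67.875°.
Cell spans 0.0833333° lon × 0.0416667° lat.
west 39.9167, east 40.0000.

39.9167, 40.0000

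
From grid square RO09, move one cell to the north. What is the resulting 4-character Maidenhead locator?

Latitude square 9; +1 → 10, wraps to 0, carry into field.
Latitude field O = 14; +1 → 15 = P.
The longitude characters are unchanged.

RP00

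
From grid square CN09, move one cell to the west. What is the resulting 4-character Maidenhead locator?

BN99

Longitude square 0; −1 → -1, wraps to 9, carry into field.
Longitude field C = 2; −1 → 1 = B.
The latitude characters are unchanged.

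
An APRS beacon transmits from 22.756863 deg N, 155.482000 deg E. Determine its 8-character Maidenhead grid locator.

QL72rs71

Add 180° to longitude and 90° to latitude: 335.48200, 112.75686.
Field (20°×10°, letters A–R): 335.48200/20 → 16 → Q, 112.75686/10 → 11 → L; chars QL.
Square (2°×1°, digits 0–9): 15.48200/2 → 7, 2.75686/1 → 2; chars 72.
Subsquare (5′×2.5′, letters a–x): 1.48200/0.0833333 → 17 → r, 0.75686/0.0416667 → 18 → s; chars rs.
Extended square (30″×15″, digits 0–9): 0.06533/0.00833333 → 7, 0.00686/0.00416667 → 1; chars 71.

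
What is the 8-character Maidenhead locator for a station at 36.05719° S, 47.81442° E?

LF33vw76

Shift to the Maidenhead origin (180°W, 90°S): lon 227.81442, lat 53.94281.
Field: lon ⌊227.81442/20⌋ = 11 → L; lat ⌊53.94281/10⌋ = 5 → F.
Square: lon ⌊7.81442/2⌋ = 3; lat ⌊3.94281/1⌋ = 3.
Subsquare: lon ⌊1.81442/0.0833333⌋ = 21 → v; lat ⌊0.94281/0.0416667⌋ = 22 → w.
Extended square: lon ⌊0.06442/0.00833333⌋ = 7; lat ⌊0.02614/0.00416667⌋ = 6.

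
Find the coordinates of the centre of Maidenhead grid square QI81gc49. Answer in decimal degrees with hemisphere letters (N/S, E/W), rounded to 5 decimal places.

8.87708° S, 156.53750° E

Field Q=16, I=8: +16·20° lon, +8·10° lat → SW at lon 140°, lat -10°.
Square 8, 1: +8·2° lon, +1·1° lat → SW at lon 156°, lat -9°.
Subsquare g=6, c=2: +6·0.0833333° lon, +2·0.0416667° lat → SW at lon 156.5°, lat -8.91667°.
Extended square 4, 9: +4·0.00833333° lon, +9·0.00416667° lat → SW at lon 156.533°, lat -8.87917°.
Cell spans 0.00833333° lon × 0.00416667° lat. Centre is SW corner plus half of each.
latitude 8.87708° S, longitude 156.53750° E.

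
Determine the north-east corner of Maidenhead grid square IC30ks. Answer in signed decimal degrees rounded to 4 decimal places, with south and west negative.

-69.2083, -13.0833

Field I=8, C=2: +8·20° lon, +2·10° lat → SW at lon -20°, lat -70°.
Square 3, 0: +3·2° lon, +0·1° lat → SW at lon -14°, lat -70°.
Subsquare k=10, s=18: +10·0.0833333° lon, +18·0.0416667° lat → SW at lon -13.1667°, lat -69.25°.
Cell spans 0.0833333° lon × 0.0416667° lat. NE corner is SW corner plus one full cell.
latitude -69.2083, longitude -13.0833.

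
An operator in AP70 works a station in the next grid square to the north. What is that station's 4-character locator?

AP71

Latitude square 0; +1 → 1.
The longitude characters are unchanged.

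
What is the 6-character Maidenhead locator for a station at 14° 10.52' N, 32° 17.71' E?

KK64de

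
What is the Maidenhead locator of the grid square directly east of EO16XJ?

Longitude subsquare x = 23; +1 → 24, wraps to 0 = a, carry into square.
Longitude square 1; +1 → 2.
The latitude characters are unchanged.

EO26aj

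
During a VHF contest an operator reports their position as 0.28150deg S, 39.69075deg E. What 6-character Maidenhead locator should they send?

KI99ur

Add 180° to longitude and 90° to latitude: 219.6908, 89.7185.
Field: 219.6908/20 → 10 → K, 89.7185/10 → 8 → I; chars KI.
Square: 19.6908/2 → 9, 9.7185/1 → 9; chars 99.
Subsquare: 1.6908/0.0833333 → 20 → u, 0.7185/0.0416667 → 17 → r; chars ur.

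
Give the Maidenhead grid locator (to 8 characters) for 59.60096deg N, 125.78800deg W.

CO79co54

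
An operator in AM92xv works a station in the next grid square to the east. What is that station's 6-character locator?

BM02av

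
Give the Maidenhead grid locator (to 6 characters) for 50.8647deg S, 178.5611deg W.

Offset from 180°W / 90°S: lon 1.4389°, lat 39.1353°.
Field (20°×10°, letters A–R): lon ⌊1.4389/20⌋ = 0 → A; lat ⌊39.1353/10⌋ = 3 → D.
Square (2°×1°, digits 0–9): lon ⌊1.4389/2⌋ = 0; lat ⌊9.1353/1⌋ = 9.
Subsquare (5′×2.5′, letters a–x): lon ⌊1.4389/0.0833333⌋ = 17 → r; lat ⌊0.1353/0.0416667⌋ = 3 → d.

AD09rd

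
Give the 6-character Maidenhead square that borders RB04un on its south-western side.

RB04tm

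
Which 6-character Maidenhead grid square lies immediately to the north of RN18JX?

RN19ja

Latitude subsquare x = 23; +1 → 24, wraps to 0 = a, carry into square.
Latitude square 8; +1 → 9.
The longitude characters are unchanged.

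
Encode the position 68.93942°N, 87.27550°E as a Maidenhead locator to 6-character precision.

NP38pw

Add 180° to longitude and 90° to latitude: 267.2755, 158.9394.
Field (20°×10°, letters A–R): lon ⌊267.2755/20⌋ = 13 → N; lat ⌊158.9394/10⌋ = 15 → P.
Square (2°×1°, digits 0–9): lon ⌊7.2755/2⌋ = 3; lat ⌊8.9394/1⌋ = 8.
Subsquare (5′×2.5′, letters a–x): lon ⌊1.2755/0.0833333⌋ = 15 → p; lat ⌊0.9394/0.0416667⌋ = 22 → w.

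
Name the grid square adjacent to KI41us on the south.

KI41ur

Latitude subsquare s = 18; −1 → 17 = r.
The longitude characters are unchanged.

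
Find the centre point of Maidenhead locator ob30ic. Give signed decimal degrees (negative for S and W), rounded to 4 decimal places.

Field O=14, B=1: +14·20° lon, +1·10° lat → SW at lon 100°, lat -80°.
Square 3, 0: +3·2° lon, +0·1° lat → SW at lon 106°, lat -80°.
Subsquare i=8, c=2: +8·0.0833333° lon, +2·0.0416667° lat → SW at lon 106.667°, lat -79.9167°.
Cell spans 0.0833333° lon × 0.0416667° lat. Centre is SW corner plus half of each.
latitude -79.8958, longitude 106.7083.

-79.8958, 106.7083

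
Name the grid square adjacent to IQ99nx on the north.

IR90na

Latitude subsquare x = 23; +1 → 24, wraps to 0 = a, carry into square.
Latitude square 9; +1 → 10, wraps to 0, carry into field.
Latitude field Q = 16; +1 → 17 = R.
The longitude characters are unchanged.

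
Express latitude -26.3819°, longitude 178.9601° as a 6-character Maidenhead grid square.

RG93lo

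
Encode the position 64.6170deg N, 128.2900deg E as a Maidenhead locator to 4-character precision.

Shift to the Maidenhead origin (180°W, 90°S): lon 308.29, lat 154.62.
Field: 308.29/20 → 15 → P, 154.62/10 → 15 → P; chars PP.
Square: 8.29/2 → 4, 4.62/1 → 4; chars 44.

PP44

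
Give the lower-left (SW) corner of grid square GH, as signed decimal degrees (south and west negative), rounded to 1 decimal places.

-20.0, -60.0

Field G=6, H=7: +6·20° lon, +7·10° lat → SW at lon -60°, lat -20°.
latitude -20.0, longitude -60.0.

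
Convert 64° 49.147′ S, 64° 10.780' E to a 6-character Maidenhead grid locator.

Offset from 180°W / 90°S: lon 244.1797°, lat 25.1809°.
Field: 244.1797/20 → 12 → M, 25.1809/10 → 2 → C; chars MC.
Square: 4.1797/2 → 2, 5.1809/1 → 5; chars 25.
Subsquare: 0.1797/0.0833333 → 2 → c, 0.1809/0.0416667 → 4 → e; chars ce.

MC25ce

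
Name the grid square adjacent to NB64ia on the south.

NB63ix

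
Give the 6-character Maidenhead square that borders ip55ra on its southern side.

IP54rx

Latitude subsquare a = 0; −1 → -1, wraps to 23 = x, carry into square.
Latitude square 5; −1 → 4.
The longitude characters are unchanged.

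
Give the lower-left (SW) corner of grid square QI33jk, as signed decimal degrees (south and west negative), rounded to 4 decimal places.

-6.5833, 146.7500

Field Q=16, I=8: +16·20° lon, +8·10° lat → SW at lon 140°, lat -10°.
Square 3, 3: +3·2° lon, +3·1° lat → SW at lon 146°, lat -7°.
Subsquare j=9, k=10: +9·0.0833333° lon, +10·0.0416667° lat → SW at lon 146.75°, lat -6.58333°.
latitude -6.5833, longitude 146.7500.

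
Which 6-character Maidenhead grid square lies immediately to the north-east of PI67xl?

PI77am

Longitude subsquare x = 23; +1 → 24, wraps to 0 = a, carry into square.
Longitude square 6; +1 → 7.
Latitude subsquare l = 11; +1 → 12 = m.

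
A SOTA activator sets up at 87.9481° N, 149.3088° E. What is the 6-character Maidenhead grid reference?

QR47pw

Offset from 180°W / 90°S: lon 329.3088°, lat 177.9481°.
Field: lon ⌊329.3088/20⌋ = 16 → Q; lat ⌊177.9481/10⌋ = 17 → R.
Square: lon ⌊9.3088/2⌋ = 4; lat ⌊7.9481/1⌋ = 7.
Subsquare: lon ⌊1.3088/0.0833333⌋ = 15 → p; lat ⌊0.9481/0.0416667⌋ = 22 → w.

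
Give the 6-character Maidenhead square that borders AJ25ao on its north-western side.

AJ15xp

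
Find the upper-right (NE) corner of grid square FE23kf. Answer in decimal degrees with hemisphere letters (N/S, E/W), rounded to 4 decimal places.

46.7500° S, 75.0833° W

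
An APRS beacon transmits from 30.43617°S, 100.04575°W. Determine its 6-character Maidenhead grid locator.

Offset from 180°W / 90°S: lon 79.9543°, lat 59.5638°.
Field: 79.9543/20 → 3 → D, 59.5638/10 → 5 → F; chars DF.
Square: 19.9543/2 → 9, 9.5638/1 → 9; chars 99.
Subsquare: 1.9543/0.0833333 → 23 → x, 0.5638/0.0416667 → 13 → n; chars xn.

DF99xn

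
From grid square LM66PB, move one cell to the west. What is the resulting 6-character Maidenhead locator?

LM66ob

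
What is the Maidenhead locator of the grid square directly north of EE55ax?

EE56aa

Latitude subsquare x = 23; +1 → 24, wraps to 0 = a, carry into square.
Latitude square 5; +1 → 6.
The longitude characters are unchanged.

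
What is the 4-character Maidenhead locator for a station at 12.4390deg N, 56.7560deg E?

LK82

Add 180° to longitude and 90° to latitude: 236.76, 102.44.
Field (20°×10°, letters A–R): 236.76/20 → 11 → L, 102.44/10 → 10 → K; chars LK.
Square (2°×1°, digits 0–9): 16.76/2 → 8, 2.44/1 → 2; chars 82.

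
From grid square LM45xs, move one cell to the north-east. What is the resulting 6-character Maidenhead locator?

Longitude subsquare x = 23; +1 → 24, wraps to 0 = a, carry into square.
Longitude square 4; +1 → 5.
Latitude subsquare s = 18; +1 → 19 = t.

LM55at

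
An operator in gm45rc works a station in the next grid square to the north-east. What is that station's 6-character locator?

GM45sd

Longitude subsquare r = 17; +1 → 18 = s.
Latitude subsquare c = 2; +1 → 3 = d.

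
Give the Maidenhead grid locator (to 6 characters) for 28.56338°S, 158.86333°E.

Add 180° to longitude and 90° to latitude: 338.8633, 61.4366.
Field: lon ⌊338.8633/20⌋ = 16 → Q; lat ⌊61.4366/10⌋ = 6 → G.
Square: lon ⌊18.8633/2⌋ = 9; lat ⌊1.4366/1⌋ = 1.
Subsquare: lon ⌊0.8633/0.0833333⌋ = 10 → k; lat ⌊0.4366/0.0416667⌋ = 10 → k.

QG91kk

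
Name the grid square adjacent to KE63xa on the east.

KE73aa

Longitude subsquare x = 23; +1 → 24, wraps to 0 = a, carry into square.
Longitude square 6; +1 → 7.
The latitude characters are unchanged.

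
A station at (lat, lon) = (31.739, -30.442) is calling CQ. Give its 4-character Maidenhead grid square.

HM41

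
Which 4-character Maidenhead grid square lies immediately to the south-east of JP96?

Longitude square 9; +1 → 10, wraps to 0, carry into field.
Longitude field J = 9; +1 → 10 = K.
Latitude square 6; −1 → 5.

KP05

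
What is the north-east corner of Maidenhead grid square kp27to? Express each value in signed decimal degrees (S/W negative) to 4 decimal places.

67.6250, 25.6667

Field K=10, P=15: +10·20° lon, +15·10° lat → SW at lon 20°, lat 60°.
Square 2, 7: +2·2° lon, +7·1° lat → SW at lon 24°, lat 67°.
Subsquare t=19, o=14: +19·0.0833333° lon, +14·0.0416667° lat → SW at lon 25.5833°, lat 67.5833°.
Cell spans 0.0833333° lon × 0.0416667° lat. NE corner is SW corner plus one full cell.
latitude 67.6250, longitude 25.6667.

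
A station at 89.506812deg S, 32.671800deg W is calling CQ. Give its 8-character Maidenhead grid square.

Offset from 180°W / 90°S: lon 147.32820°, lat 0.49319°.
Field: 147.32820/20 → 7 → H, 0.49319/10 → 0 → A; chars HA.
Square: 7.32820/2 → 3, 0.49319/1 → 0; chars 30.
Subsquare: 1.32820/0.0833333 → 15 → p, 0.49319/0.0416667 → 11 → l; chars pl.
Extended square: 0.07820/0.00833333 → 9, 0.03485/0.00416667 → 8; chars 98.

HA30pl98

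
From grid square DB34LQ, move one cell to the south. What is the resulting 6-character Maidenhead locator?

DB34lp

Latitude subsquare q = 16; −1 → 15 = p.
The longitude characters are unchanged.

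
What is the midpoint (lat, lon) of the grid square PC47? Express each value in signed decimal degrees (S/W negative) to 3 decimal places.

Field P=15, C=2: +15·20° lon, +2·10° lat → SW at lon 120°, lat -70°.
Square 4, 7: +4·2° lon, +7·1° lat → SW at lon 128°, lat -63°.
Cell spans 2° lon × 1° lat. Centre is SW corner plus half of each.
latitude -62.500, longitude 129.000.

-62.500, 129.000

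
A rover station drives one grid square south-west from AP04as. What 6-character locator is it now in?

Longitude subsquare a = 0; −1 → -1, wraps to 23 = x, carry into square.
Longitude square 0; −1 → -1, wraps to 9, carry into field.
Longitude field A = 0; −1 → -1, wraps to 17 = R, wrapping around the antimeridian.
Latitude subsquare s = 18; −1 → 17 = r.

RP94xr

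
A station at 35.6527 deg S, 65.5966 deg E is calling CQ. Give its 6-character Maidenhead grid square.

MF24ti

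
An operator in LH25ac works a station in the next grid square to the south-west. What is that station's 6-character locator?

LH15xb

Longitude subsquare a = 0; −1 → -1, wraps to 23 = x, carry into square.
Longitude square 2; −1 → 1.
Latitude subsquare c = 2; −1 → 1 = b.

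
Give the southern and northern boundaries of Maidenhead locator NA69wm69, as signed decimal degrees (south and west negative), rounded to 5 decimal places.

-80.46250, -80.45833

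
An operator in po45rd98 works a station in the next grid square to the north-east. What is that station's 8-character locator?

Longitude extended square 9; +1 → 10, wraps to 0, carry into subsquare.
Longitude subsquare r = 17; +1 → 18 = s.
Latitude extended square 8; +1 → 9.

PO45sd09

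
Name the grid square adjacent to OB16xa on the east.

OB26aa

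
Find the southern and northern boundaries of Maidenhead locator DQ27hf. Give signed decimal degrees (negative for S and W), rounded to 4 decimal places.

77.2083, 77.2500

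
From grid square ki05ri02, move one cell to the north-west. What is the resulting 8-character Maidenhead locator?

KI05qi93

Longitude extended square 0; −1 → -1, wraps to 9, carry into subsquare.
Longitude subsquare r = 17; −1 → 16 = q.
Latitude extended square 2; +1 → 3.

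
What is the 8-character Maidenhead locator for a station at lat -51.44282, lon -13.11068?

ID38kn63

Shift to the Maidenhead origin (180°W, 90°S): lon 166.88932, lat 38.55718.
Field (20°×10°, letters A–R): 166.88932/20 → 8 → I, 38.55718/10 → 3 → D; chars ID.
Square (2°×1°, digits 0–9): 6.88932/2 → 3, 8.55718/1 → 8; chars 38.
Subsquare (5′×2.5′, letters a–x): 0.88932/0.0833333 → 10 → k, 0.55718/0.0416667 → 13 → n; chars kn.
Extended square (30″×15″, digits 0–9): 0.05599/0.00833333 → 6, 0.01551/0.00416667 → 3; chars 63.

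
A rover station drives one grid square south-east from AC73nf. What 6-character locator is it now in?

AC73oe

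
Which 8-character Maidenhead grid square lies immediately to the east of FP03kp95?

FP03lp05

Longitude extended square 9; +1 → 10, wraps to 0, carry into subsquare.
Longitude subsquare k = 10; +1 → 11 = l.
The latitude characters are unchanged.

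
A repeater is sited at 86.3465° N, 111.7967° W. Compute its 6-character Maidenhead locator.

Add 180° to longitude and 90° to latitude: 68.2033, 176.3465.
Field: 68.2033/20 → 3 → D, 176.3465/10 → 17 → R; chars DR.
Square: 8.2033/2 → 4, 6.3465/1 → 6; chars 46.
Subsquare: 0.2033/0.0833333 → 2 → c, 0.3465/0.0416667 → 8 → i; chars ci.

DR46ci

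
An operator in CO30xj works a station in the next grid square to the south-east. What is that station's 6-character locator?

CO40ai

Longitude subsquare x = 23; +1 → 24, wraps to 0 = a, carry into square.
Longitude square 3; +1 → 4.
Latitude subsquare j = 9; −1 → 8 = i.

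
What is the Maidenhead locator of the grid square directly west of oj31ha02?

OJ31ga92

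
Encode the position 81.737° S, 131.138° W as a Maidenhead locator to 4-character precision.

CA48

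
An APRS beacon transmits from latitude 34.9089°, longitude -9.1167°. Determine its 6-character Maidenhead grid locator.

IM54kv

Offset from 180°W / 90°S: lon 170.8833°, lat 124.9089°.
Field (20°×10°, letters A–R): 170.8833/20 → 8 → I, 124.9089/10 → 12 → M; chars IM.
Square (2°×1°, digits 0–9): 10.8833/2 → 5, 4.9089/1 → 4; chars 54.
Subsquare (5′×2.5′, letters a–x): 0.8833/0.0833333 → 10 → k, 0.9089/0.0416667 → 21 → v; chars kv.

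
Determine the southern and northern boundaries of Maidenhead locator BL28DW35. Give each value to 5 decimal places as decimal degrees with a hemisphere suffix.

28.93750° N, 28.94167° N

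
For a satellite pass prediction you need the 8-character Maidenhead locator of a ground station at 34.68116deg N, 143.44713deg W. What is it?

Shift to the Maidenhead origin (180°W, 90°S): lon 36.55287, lat 124.68116.
Field: 36.55287/20 → 1 → B, 124.68116/10 → 12 → M; chars BM.
Square: 16.55287/2 → 8, 4.68116/1 → 4; chars 84.
Subsquare: 0.55287/0.0833333 → 6 → g, 0.68116/0.0416667 → 16 → q; chars gq.
Extended square: 0.05287/0.00833333 → 6, 0.01449/0.00416667 → 3; chars 63.

BM84gq63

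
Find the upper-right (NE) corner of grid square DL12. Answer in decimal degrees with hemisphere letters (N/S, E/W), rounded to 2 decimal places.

Field D=3, L=11: +3·20° lon, +11·10° lat → SW at lon -120°, lat 20°.
Square 1, 2: +1·2° lon, +2·1° lat → SW at lon -118°, lat 22°.
Cell spans 2° lon × 1° lat. NE corner is SW corner plus one full cell.
latitude 23.00° N, longitude 116.00° W.

23.00° N, 116.00° W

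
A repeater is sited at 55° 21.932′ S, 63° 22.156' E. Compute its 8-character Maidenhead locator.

MD14qp42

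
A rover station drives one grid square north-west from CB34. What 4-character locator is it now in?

CB25

Longitude square 3; −1 → 2.
Latitude square 4; +1 → 5.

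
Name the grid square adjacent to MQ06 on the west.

LQ96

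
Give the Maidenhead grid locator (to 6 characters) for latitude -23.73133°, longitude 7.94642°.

Offset from 180°W / 90°S: lon 187.9464°, lat 66.2687°.
Field: lon ⌊187.9464/20⌋ = 9 → J; lat ⌊66.2687/10⌋ = 6 → G.
Square: lon ⌊7.9464/2⌋ = 3; lat ⌊6.2687/1⌋ = 6.
Subsquare: lon ⌊1.9464/0.0833333⌋ = 23 → x; lat ⌊0.2687/0.0416667⌋ = 6 → g.

JG36xg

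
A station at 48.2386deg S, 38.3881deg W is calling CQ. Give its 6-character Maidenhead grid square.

Shift to the Maidenhead origin (180°W, 90°S): lon 141.6119, lat 41.7614.
Field: 141.6119/20 → 7 → H, 41.7614/10 → 4 → E; chars HE.
Square: 1.6119/2 → 0, 1.7614/1 → 1; chars 01.
Subsquare: 1.6119/0.0833333 → 19 → t, 0.7614/0.0416667 → 18 → s; chars ts.

HE01ts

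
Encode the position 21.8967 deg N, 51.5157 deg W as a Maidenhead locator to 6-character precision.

GL41fv

Add 180° to longitude and 90° to latitude: 128.4843, 111.8967.
Field: lon ⌊128.4843/20⌋ = 6 → G; lat ⌊111.8967/10⌋ = 11 → L.
Square: lon ⌊8.4843/2⌋ = 4; lat ⌊1.8967/1⌋ = 1.
Subsquare: lon ⌊0.4843/0.0833333⌋ = 5 → f; lat ⌊0.8967/0.0416667⌋ = 21 → v.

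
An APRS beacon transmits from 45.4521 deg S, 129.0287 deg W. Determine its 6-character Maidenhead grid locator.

CE54ln

Shift to the Maidenhead origin (180°W, 90°S): lon 50.9713, lat 44.5479.
Field: 50.9713/20 → 2 → C, 44.5479/10 → 4 → E; chars CE.
Square: 10.9713/2 → 5, 4.5479/1 → 4; chars 54.
Subsquare: 0.9713/0.0833333 → 11 → l, 0.5479/0.0416667 → 13 → n; chars ln.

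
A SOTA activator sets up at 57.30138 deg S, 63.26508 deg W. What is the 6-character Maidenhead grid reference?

Add 180° to longitude and 90° to latitude: 116.7349, 32.6986.
Field: lon ⌊116.7349/20⌋ = 5 → F; lat ⌊32.6986/10⌋ = 3 → D.
Square: lon ⌊16.7349/2⌋ = 8; lat ⌊2.6986/1⌋ = 2.
Subsquare: lon ⌊0.7349/0.0833333⌋ = 8 → i; lat ⌊0.6986/0.0416667⌋ = 16 → q.

FD82iq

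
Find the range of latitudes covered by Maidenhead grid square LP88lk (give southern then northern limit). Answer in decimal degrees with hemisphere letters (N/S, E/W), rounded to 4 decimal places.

68.4167° N, 68.4583° N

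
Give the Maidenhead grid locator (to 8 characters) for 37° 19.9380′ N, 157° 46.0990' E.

QM87vh29

Offset from 180°W / 90°S: lon 337.76832°, lat 127.33230°.
Field (20°×10°, letters A–R): 337.76832/20 → 16 → Q, 127.33230/10 → 12 → M; chars QM.
Square (2°×1°, digits 0–9): 17.76832/2 → 8, 7.33230/1 → 7; chars 87.
Subsquare (5′×2.5′, letters a–x): 1.76832/0.0833333 → 21 → v, 0.33230/0.0416667 → 7 → h; chars vh.
Extended square (30″×15″, digits 0–9): 0.01832/0.00833333 → 2, 0.04063/0.00416667 → 9; chars 29.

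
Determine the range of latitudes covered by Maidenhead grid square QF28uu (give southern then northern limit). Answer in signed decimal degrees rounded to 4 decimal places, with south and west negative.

-31.1667, -31.1250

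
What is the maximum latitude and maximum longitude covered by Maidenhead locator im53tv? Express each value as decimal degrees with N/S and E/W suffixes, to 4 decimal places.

33.9167° N, 8.3333° W

Field I=8, M=12: +8·20° lon, +12·10° lat → SW at lon -20°, lat 30°.
Square 5, 3: +5·2° lon, +3·1° lat → SW at lon -10°, lat 33°.
Subsquare t=19, v=21: +19·0.0833333° lon, +21·0.0416667° lat → SW at lon -8.41667°, lat 33.875°.
Cell spans 0.0833333° lon × 0.0416667° lat. NE corner is SW corner plus one full cell.
latitude 33.9167° N, longitude 8.3333° W.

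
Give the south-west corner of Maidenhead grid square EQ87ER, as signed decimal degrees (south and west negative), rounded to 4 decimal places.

77.7083, -83.6667

Field E=4, Q=16: +4·20° lon, +16·10° lat → SW at lon -100°, lat 70°.
Square 8, 7: +8·2° lon, +7·1° lat → SW at lon -84°, lat 77°.
Subsquare e=4, r=17: +4·0.0833333° lon, +17·0.0416667° lat → SW at lon -83.6667°, lat 77.7083°.
latitude 77.7083, longitude -83.6667.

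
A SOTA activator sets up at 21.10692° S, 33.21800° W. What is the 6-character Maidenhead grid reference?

Offset from 180°W / 90°S: lon 146.7820°, lat 68.8931°.
Field: lon ⌊146.7820/20⌋ = 7 → H; lat ⌊68.8931/10⌋ = 6 → G.
Square: lon ⌊6.7820/2⌋ = 3; lat ⌊8.8931/1⌋ = 8.
Subsquare: lon ⌊0.7820/0.0833333⌋ = 9 → j; lat ⌊0.8931/0.0416667⌋ = 21 → v.

HG38jv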